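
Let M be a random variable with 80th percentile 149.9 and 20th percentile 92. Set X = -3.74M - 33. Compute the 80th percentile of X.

Since a = -3.74 < 0 the transformation is decreasing, reversing order: the 80th percentile of X corresponds to the 20th percentile of M.
So P_{80}(X) = a·P_{20}(M) + b = (-3.74)·92 + (-33) = -377.08.

80th percentile of X = -377.08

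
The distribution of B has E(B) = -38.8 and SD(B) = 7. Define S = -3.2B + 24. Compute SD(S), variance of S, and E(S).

S = -3.2B + 24 is linear with a = -3.2, b = 24.
SD(S) = |a|·SD(B) = |-3.2|·7 = 22.4.
variance of B = 7² = 49.
variance of S = a²·variance of B = (-3.2)²·49 = 501.76 (the additive constant 24 does not affect variance).
E(S) = a·E(B) + b = (-3.2)·(-38.8) + 24 = 148.16.

SD(S) = 22.4, variance of S = 501.76, E(S) = 148.16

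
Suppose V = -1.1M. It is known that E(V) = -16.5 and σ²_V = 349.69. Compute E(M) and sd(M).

From V = -1.1M: E(V) = a·E(M) + b, so E(M) = (E(V) − b)/a = (-16.5 − 0)/(-1.1) = 15.
sd(V) = √349.69 = 18.7.
sd(V) = |a|·sd(M), so sd(M) = 18.7/|-1.1| = 17.

E(M) = 15, sd(M) = 17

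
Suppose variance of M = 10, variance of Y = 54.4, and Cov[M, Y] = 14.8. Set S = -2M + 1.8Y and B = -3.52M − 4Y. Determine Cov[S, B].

Cov[S, B] = -296.6528

By bilinearity, Cov[S, B] = ac·variance of M + bd·variance of Y + (ad+bc)·Cov[M, Y], with a=-2, b=1.8, c=-3.52, d=-4.
ac·variance of M = (-2)·(-3.52)·10 = 70.4
bd·variance of Y = 1.8·(-4)·54.4 = -391.68
(ad+bc)·Cov[M, Y] = (1.664)·14.8 = 24.6272
Cov[S, B] = 70.4 + (-391.68) + 24.6272 = -296.6528.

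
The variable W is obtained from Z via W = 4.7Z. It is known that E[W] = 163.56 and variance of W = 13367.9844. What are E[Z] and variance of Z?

From W = 4.7Z: E[W] = a·E[Z] + b, so E[Z] = (E[W] − b)/a = (163.56 − 0)/4.7 = 34.8.
variance of W = a²·variance of Z, so variance of Z = 13367.9844/4.7² = 605.16.

E[Z] = 34.8, variance of Z = 605.16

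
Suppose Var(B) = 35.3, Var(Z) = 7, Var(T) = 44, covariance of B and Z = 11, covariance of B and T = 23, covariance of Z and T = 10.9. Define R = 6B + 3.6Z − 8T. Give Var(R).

Var(R) = a²·Var(B) + b²·Var(Z) + c²·Var(T) + 2ab·covariance of B and Z + 2ac·covariance of B and T + 2bc·covariance of Z and T, with a = 6, b = 3.6, c = -8.
= 1270.8 + 90.72 + 2816 + 475.2 + (-2208) + (-627.84)
= 1816.88.

Var(R) = 1816.88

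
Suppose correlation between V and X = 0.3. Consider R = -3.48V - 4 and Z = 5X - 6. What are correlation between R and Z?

Linear rescalings preserve |correlation|; the slopes -3.48 and 5 have opposite signs, so the correlation flips sign: correlation between R and Z = −correlation between V and X = -0.3.

correlation between R and Z = -0.3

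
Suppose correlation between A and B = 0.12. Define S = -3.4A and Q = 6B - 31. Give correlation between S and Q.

correlation between S and Q = -0.12

Linear rescalings preserve |correlation|; the slopes -3.4 and 6 have opposite signs, so the correlation flips sign: correlation between S and Q = −correlation between A and B = -0.12.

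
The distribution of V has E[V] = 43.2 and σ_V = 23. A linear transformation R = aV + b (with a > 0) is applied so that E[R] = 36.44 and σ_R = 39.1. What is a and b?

a = 1.7, b = -37

σ_R = a·σ_V (a > 0), so a = 39.1/23 = 1.7.
E[R] = a·E[V] + b, so b = 36.44 − 1.7·43.2 = -37.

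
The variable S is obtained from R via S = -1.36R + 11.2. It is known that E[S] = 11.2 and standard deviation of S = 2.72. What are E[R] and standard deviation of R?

From S = -1.36R + 11.2: E[S] = a·E[R] + b, so E[R] = (E[S] − b)/a = (11.2 − 11.2)/(-1.36) = 0.
standard deviation of S = |a|·standard deviation of R, so standard deviation of R = 2.72/|-1.36| = 2.

E[R] = 0, standard deviation of R = 2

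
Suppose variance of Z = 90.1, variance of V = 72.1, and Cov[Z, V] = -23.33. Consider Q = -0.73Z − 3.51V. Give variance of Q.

variance of Q = 816.736582

variance of Q = a²·variance of Z + b²·variance of V + 2ab·Cov[Z, V] with a = -0.73, b = -3.51.
= (-0.73)²·90.1 + (-3.51)²·72.1 + 2·(-0.73)·(-3.51)·(-23.33)
= 48.01429 + 888.27921 + (-119.556918) = 816.736582.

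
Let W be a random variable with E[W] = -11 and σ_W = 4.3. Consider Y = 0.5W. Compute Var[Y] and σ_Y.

Y = 0.5W is linear with a = 0.5, b = 0.
Var[W] = 4.3² = 18.49.
Var[Y] = a²·Var[W] = 0.5²·18.49 = 4.6225.
σ_Y = |a|·σ_W = |0.5|·4.3 = 2.15.

Var[Y] = 4.6225, σ_Y = 2.15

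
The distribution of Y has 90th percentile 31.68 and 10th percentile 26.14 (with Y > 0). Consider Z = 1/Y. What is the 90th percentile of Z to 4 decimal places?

1/Y is decreasing on Y > 0, so percentile order reverses: P_{90}(Z) uses P_{10}(Y) = 26.14.
P_{90}(Z) = 1/26.14 ≈ 0.0383.

90th percentile of Z = 0.0383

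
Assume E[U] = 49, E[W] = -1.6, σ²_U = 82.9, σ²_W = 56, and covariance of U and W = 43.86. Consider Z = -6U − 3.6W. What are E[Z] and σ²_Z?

E[Z] = -288.24, σ²_Z = 5604.912

E[Z] = (-6)·E[U] + (-3.6)·E[W] = (-6)·49 + (-3.6)·(-1.6) = -288.24.
σ²_Z = a²·σ²_U + b²·σ²_W + 2ab·covariance of U and W with a = -6, b = -3.6.
= (-6)²·82.9 + (-3.6)²·56 + 2·(-6)·(-3.6)·43.86
= 2984.4 + 725.76 + 1894.752 = 5604.912.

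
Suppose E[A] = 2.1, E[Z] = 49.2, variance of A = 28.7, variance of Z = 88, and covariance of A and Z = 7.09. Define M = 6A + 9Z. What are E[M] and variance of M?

E[M] = 455.4, variance of M = 8926.92

E[M] = 6·E[A] + 9·E[Z] = 6·2.1 + 9·49.2 = 455.4.
variance of M = a²·variance of A + b²·variance of Z + 2ab·covariance of A and Z with a = 6, b = 9.
= 6²·28.7 + 9²·88 + 2·6·9·7.09
= 1033.2 + 7128 + 765.72 = 8926.92.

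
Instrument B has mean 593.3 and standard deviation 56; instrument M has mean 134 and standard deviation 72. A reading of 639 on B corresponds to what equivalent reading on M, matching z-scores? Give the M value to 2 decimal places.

M = 192.76

z = (639 − 593.3)/56 ≈ 0.8161.
M = 134 + z·72 = 134 + (639 − 593.3)·72/56 ≈ 192.76.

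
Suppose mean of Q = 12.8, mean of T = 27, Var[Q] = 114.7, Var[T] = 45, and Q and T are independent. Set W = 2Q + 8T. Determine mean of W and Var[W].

mean of W = 2·mean of Q + 8·mean of T = 2·12.8 + 8·27 = 241.6.
Var[W] = a²·Var[Q] + b²·Var[T] + 2ab·Cov(Q, T) with a = 2, b = 8.
Independence gives Cov(Q, T) = 0.
= 2²·114.7 + 8²·45 + 2·2·8·0
= 458.8 + 2880 + 0 = 3338.8.

mean of W = 241.6, Var[W] = 3338.8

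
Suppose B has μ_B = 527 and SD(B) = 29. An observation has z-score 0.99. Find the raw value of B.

B = 555.71

B = μ_B + z·SD(B) = 527 + 0.99·29 = 555.71.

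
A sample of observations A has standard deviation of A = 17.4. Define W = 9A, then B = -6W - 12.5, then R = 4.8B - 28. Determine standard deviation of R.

standard deviation of R = 4510.08

standard deviation of W = |9|·17.4 = 156.6.
standard deviation of B = |-6|·156.6 = 939.6.
standard deviation of R = |4.8|·939.6 = 4510.08.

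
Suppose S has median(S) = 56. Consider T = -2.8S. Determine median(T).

median(T) = -156.8

A linear map preserves order up to sign, so median(T) = a·median(S) + b = (-2.8)·56 = -156.8.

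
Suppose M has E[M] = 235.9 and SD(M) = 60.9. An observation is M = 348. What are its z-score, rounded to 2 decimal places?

z = (M − E[M]) / SD(M) = (348 − 235.9) / 60.9 ≈ 1.84.

z = 1.84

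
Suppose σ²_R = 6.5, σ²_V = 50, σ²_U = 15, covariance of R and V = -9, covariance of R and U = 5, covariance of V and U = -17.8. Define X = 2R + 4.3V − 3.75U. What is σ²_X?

σ²_X = a²·σ²_R + b²·σ²_V + c²·σ²_U + 2ab·covariance of R and V + 2ac·covariance of R and U + 2bc·covariance of V and U, with a = 2, b = 4.3, c = -3.75.
= 26 + 924.5 + 210.9375 + (-154.8) + (-75) + 574.05
= 1505.6875.

σ²_X = 1505.6875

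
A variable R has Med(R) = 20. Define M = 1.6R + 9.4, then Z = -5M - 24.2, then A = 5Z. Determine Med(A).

Med(M) = 1.6·20 + 9.4 = 41.4.
Med(Z) = (-5)·41.4 + (-24.2) = -231.2.
Med(A) = 5·(-231.2) = -1156.

Med(A) = -1156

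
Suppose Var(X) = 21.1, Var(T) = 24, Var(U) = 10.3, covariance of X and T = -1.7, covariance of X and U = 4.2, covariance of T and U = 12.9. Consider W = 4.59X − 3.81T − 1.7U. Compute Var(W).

Var(W) = a²·Var(X) + b²·Var(T) + c²·Var(U) + 2ab·covariance of X and T + 2ac·covariance of X and U + 2bc·covariance of T and U, with a = 4.59, b = -3.81, c = -1.7.
= 444.53691 + 348.3864 + 29.767 + 59.45886 + (-65.5452) + 167.1066
= 983.71057.

Var(W) = 983.71057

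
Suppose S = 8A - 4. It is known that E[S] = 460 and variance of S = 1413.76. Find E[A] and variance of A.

From S = 8A - 4: E[S] = a·E[A] + b, so E[A] = (E[S] − b)/a = (460 − (-4))/8 = 58.
variance of S = a²·variance of A, so variance of A = 1413.76/8² = 22.09.

E[A] = 58, variance of A = 22.09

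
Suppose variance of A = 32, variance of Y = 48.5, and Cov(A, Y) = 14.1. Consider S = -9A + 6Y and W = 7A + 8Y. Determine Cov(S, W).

Cov(S, W) = -111

By bilinearity, Cov(S, W) = ac·variance of A + bd·variance of Y + (ad+bc)·Cov(A, Y), with a=-9, b=6, c=7, d=8.
ac·variance of A = (-9)·7·32 = -2016
bd·variance of Y = 6·8·48.5 = 2328
(ad+bc)·Cov(A, Y) = (-30)·14.1 = -423
Cov(S, W) = -2016 + 2328 + (-423) = -111.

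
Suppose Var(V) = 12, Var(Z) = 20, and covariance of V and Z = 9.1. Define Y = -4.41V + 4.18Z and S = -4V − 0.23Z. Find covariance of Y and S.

covariance of Y and S = 49.53013

By bilinearity, covariance of Y and S = ac·Var(V) + bd·Var(Z) + (ad+bc)·covariance of V and Z, with a=-4.41, b=4.18, c=-4, d=-0.23.
ac·Var(V) = (-4.41)·(-4)·12 = 211.68
bd·Var(Z) = 4.18·(-0.23)·20 = -19.228
(ad+bc)·covariance of V and Z = (-15.7057)·9.1 = -142.92187
covariance of Y and S = 211.68 + (-19.228) + (-142.92187) = 49.53013.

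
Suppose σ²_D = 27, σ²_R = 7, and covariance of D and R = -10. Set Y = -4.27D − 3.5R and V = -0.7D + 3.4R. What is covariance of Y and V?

By bilinearity, covariance of Y and V = ac·σ²_D + bd·σ²_R + (ad+bc)·covariance of D and R, with a=-4.27, b=-3.5, c=-0.7, d=3.4.
ac·σ²_D = (-4.27)·(-0.7)·27 = 80.703
bd·σ²_R = (-3.5)·3.4·7 = -83.3
(ad+bc)·covariance of D and R = (-12.068)·(-10) = 120.68
covariance of Y and V = 80.703 + (-83.3) + 120.68 = 118.083.

covariance of Y and V = 118.083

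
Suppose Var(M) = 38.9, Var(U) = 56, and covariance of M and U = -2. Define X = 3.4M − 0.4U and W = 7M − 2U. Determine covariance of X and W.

By bilinearity, covariance of X and W = ac·Var(M) + bd·Var(U) + (ad+bc)·covariance of M and U, with a=3.4, b=-0.4, c=7, d=-2.
ac·Var(M) = 3.4·7·38.9 = 925.82
bd·Var(U) = (-0.4)·(-2)·56 = 44.8
(ad+bc)·covariance of M and U = (-9.6)·(-2) = 19.2
covariance of X and W = 925.82 + 44.8 + 19.2 = 989.82.

covariance of X and W = 989.82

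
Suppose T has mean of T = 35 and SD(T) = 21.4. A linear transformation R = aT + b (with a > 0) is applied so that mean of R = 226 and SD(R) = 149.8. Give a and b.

a = 7, b = -19

SD(R) = a·SD(T) (a > 0), so a = 149.8/21.4 = 7.
mean of R = a·mean of T + b, so b = 226 − 7·35 = -19.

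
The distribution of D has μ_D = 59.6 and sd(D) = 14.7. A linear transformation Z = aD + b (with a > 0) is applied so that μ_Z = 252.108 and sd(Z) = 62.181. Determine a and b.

sd(Z) = a·sd(D) (a > 0), so a = 62.181/14.7 = 4.23.
μ_Z = a·μ_D + b, so b = 252.108 − 4.23·59.6 = 0.

a = 4.23, b = 0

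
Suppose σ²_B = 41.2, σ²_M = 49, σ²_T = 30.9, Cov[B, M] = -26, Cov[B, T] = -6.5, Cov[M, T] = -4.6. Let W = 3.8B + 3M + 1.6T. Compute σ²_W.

σ²_W = a²·σ²_B + b²·σ²_M + c²·σ²_T + 2ab·Cov[B, M] + 2ac·Cov[B, T] + 2bc·Cov[M, T], with a = 3.8, b = 3, c = 1.6.
= 594.928 + 441 + 79.104 + (-592.8) + (-79.04) + (-44.16)
= 399.032.

σ²_W = 399.032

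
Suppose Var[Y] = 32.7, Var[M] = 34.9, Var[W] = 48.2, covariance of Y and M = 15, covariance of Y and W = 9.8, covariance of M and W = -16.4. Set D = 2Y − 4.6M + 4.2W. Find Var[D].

Var[D] = a²·Var[Y] + b²·Var[M] + c²·Var[W] + 2ab·covariance of Y and M + 2ac·covariance of Y and W + 2bc·covariance of M and W, with a = 2, b = -4.6, c = 4.2.
= 130.8 + 738.484 + 850.248 + (-276) + 164.64 + 633.696
= 2241.868.

Var[D] = 2241.868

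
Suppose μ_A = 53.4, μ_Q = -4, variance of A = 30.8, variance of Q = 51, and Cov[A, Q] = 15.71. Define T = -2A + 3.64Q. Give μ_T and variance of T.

μ_T = -121.36, variance of T = 570.192

μ_T = (-2)·μ_A + 3.64·μ_Q = (-2)·53.4 + 3.64·(-4) = -121.36.
variance of T = a²·variance of A + b²·variance of Q + 2ab·Cov[A, Q] with a = -2, b = 3.64.
= (-2)²·30.8 + 3.64²·51 + 2·(-2)·3.64·15.71
= 123.2 + 675.7296 + (-228.7376) = 570.192.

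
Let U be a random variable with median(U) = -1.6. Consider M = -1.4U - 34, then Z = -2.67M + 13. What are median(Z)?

median(Z) = 97.7992

median(M) = (-1.4)·(-1.6) + (-34) = -31.76.
median(Z) = (-2.67)·(-31.76) + 13 = 97.7992.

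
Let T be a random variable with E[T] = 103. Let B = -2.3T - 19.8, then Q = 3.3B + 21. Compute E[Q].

E[Q] = -826.11

E[B] = (-2.3)·103 + (-19.8) = -256.7.
E[Q] = 3.3·(-256.7) + 21 = -826.11.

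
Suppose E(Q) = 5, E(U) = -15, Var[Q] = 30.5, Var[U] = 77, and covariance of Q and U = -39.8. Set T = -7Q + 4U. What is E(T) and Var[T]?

E(T) = -95, Var[T] = 4955.3

E(T) = (-7)·E(Q) + 4·E(U) = (-7)·5 + 4·(-15) = -95.
Var[T] = a²·Var[Q] + b²·Var[U] + 2ab·covariance of Q and U with a = -7, b = 4.
= (-7)²·30.5 + 4²·77 + 2·(-7)·4·(-39.8)
= 1494.5 + 1232 + 2228.8 = 4955.3.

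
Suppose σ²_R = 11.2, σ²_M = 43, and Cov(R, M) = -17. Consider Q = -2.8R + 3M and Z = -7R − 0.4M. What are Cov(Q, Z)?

Cov(Q, Z) = 505.88

By bilinearity, Cov(Q, Z) = ac·σ²_R + bd·σ²_M + (ad+bc)·Cov(R, M), with a=-2.8, b=3, c=-7, d=-0.4.
ac·σ²_R = (-2.8)·(-7)·11.2 = 219.52
bd·σ²_M = 3·(-0.4)·43 = -51.6
(ad+bc)·Cov(R, M) = (-19.88)·(-17) = 337.96
Cov(Q, Z) = 219.52 + (-51.6) + 337.96 = 505.88.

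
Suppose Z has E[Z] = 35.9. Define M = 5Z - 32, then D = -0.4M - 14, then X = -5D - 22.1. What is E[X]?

E[M] = 5·35.9 + (-32) = 147.5.
E[D] = (-0.4)·147.5 + (-14) = -73.
E[X] = (-5)·(-73) + (-22.1) = 342.9.

E[X] = 342.9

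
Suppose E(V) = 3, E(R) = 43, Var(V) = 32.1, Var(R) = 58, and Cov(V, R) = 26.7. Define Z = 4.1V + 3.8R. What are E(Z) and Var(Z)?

E(Z) = 4.1·E(V) + 3.8·E(R) = 4.1·3 + 3.8·43 = 175.7.
Var(Z) = a²·Var(V) + b²·Var(R) + 2ab·Cov(V, R) with a = 4.1, b = 3.8.
= 4.1²·32.1 + 3.8²·58 + 2·4.1·3.8·26.7
= 539.601 + 837.52 + 831.972 = 2209.093.

E(Z) = 175.7, Var(Z) = 2209.093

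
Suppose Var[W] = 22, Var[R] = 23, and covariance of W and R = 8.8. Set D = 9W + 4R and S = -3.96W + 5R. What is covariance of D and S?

By bilinearity, covariance of D and S = ac·Var[W] + bd·Var[R] + (ad+bc)·covariance of W and R, with a=9, b=4, c=-3.96, d=5.
ac·Var[W] = 9·(-3.96)·22 = -784.08
bd·Var[R] = 4·5·23 = 460
(ad+bc)·covariance of W and R = (29.16)·8.8 = 256.608
covariance of D and S = -784.08 + 460 + 256.608 = -67.472.

covariance of D and S = -67.472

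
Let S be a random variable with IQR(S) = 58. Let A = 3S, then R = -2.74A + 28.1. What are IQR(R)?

IQR(R) = 476.76

IQR(A) = |3|·58 = 174.
IQR(R) = |-2.74|·174 = 476.76.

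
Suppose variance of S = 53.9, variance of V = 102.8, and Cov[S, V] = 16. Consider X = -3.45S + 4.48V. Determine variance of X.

variance of X = 2210.18987

variance of X = a²·variance of S + b²·variance of V + 2ab·Cov[S, V] with a = -3.45, b = 4.48.
= (-3.45)²·53.9 + 4.48²·102.8 + 2·(-3.45)·4.48·16
= 641.54475 + 2063.23712 + (-494.592) = 2210.18987.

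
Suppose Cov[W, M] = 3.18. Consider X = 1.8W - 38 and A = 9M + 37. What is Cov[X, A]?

Cov[X, A] = 51.516

Cov[X, A] = a·c·Cov[W, M] = 1.8·9·3.18 = 51.516. Additive constants drop out.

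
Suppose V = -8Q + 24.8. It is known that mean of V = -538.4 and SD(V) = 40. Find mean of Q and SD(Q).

From V = -8Q + 24.8: mean of V = a·mean of Q + b, so mean of Q = (mean of V − b)/a = (-538.4 − 24.8)/(-8) = 70.4.
SD(V) = |a|·SD(Q), so SD(Q) = 40/|-8| = 5.

mean of Q = 70.4, SD(Q) = 5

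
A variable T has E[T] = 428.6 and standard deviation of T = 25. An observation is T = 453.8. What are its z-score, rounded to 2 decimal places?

z = 1.01

z = (T − E[T]) / standard deviation of T = (453.8 − 428.6) / 25 ≈ 1.01.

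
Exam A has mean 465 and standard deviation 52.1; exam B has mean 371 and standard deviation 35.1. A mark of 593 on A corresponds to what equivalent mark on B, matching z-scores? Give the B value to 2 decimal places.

z = (593 − 465)/52.1 ≈ 2.4568.
B = 371 + z·35.1 = 371 + (593 − 465)·35.1/52.1 ≈ 457.23.

B = 457.23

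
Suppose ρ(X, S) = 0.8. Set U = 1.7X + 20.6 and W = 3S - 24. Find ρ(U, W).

Linear rescalings preserve correlation up to sign; here the slopes 1.7 and 3 have the same sign, so ρ(U, W) = ρ(X, S) = 0.8.

ρ(U, W) = 0.8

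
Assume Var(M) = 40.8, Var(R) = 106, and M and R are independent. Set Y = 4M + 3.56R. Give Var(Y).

Var(Y) = 1996.2016

Var(Y) = a²·Var(M) + b²·Var(R) + 2ab·Cov(M, R) with a = 4, b = 3.56.
Independence gives Cov(M, R) = 0.
= 4²·40.8 + 3.56²·106 + 2·4·3.56·0
= 652.8 + 1343.4016 + 0 = 1996.2016.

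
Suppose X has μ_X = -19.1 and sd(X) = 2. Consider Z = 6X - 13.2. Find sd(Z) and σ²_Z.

Z = 6X - 13.2 is linear with a = 6, b = -13.2.
sd(Z) = |a|·sd(X) = |6|·2 = 12.
σ²_X = 2² = 4.
σ²_Z = a²·σ²_X = 6²·4 = 144 (the additive constant -13.2 does not affect variance).

sd(Z) = 12, σ²_Z = 144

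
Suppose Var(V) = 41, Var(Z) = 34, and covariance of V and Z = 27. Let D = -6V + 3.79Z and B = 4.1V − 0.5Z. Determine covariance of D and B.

By bilinearity, covariance of D and B = ac·Var(V) + bd·Var(Z) + (ad+bc)·covariance of V and Z, with a=-6, b=3.79, c=4.1, d=-0.5.
ac·Var(V) = (-6)·4.1·41 = -1008.6
bd·Var(Z) = 3.79·(-0.5)·34 = -64.43
(ad+bc)·covariance of V and Z = (18.539)·27 = 500.553
covariance of D and B = -1008.6 + (-64.43) + 500.553 = -572.477.

covariance of D and B = -572.477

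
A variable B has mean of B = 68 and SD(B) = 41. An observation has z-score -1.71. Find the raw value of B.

B = -2.11

B = mean of B + z·SD(B) = 68 + (-1.71)·41 = -2.11.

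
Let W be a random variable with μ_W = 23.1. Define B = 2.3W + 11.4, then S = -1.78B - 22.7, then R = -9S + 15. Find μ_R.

μ_R = 1253.0706

μ_B = 2.3·23.1 + 11.4 = 64.53.
μ_S = (-1.78)·64.53 + (-22.7) = -137.5634.
μ_R = (-9)·(-137.5634) + 15 = 1253.0706.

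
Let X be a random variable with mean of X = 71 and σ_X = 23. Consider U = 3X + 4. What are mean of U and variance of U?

mean of U = 217, variance of U = 4761

U = 3X + 4 is linear with a = 3, b = 4.
mean of U = a·mean of X + b = 3·71 + 4 = 217.
variance of X = 23² = 529.
variance of U = a²·variance of X = 3²·529 = 4761 (the additive constant 4 does not affect variance).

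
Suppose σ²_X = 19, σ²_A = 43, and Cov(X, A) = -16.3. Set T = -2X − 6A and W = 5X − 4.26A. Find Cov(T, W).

By bilinearity, Cov(T, W) = ac·σ²_X + bd·σ²_A + (ad+bc)·Cov(X, A), with a=-2, b=-6, c=5, d=-4.26.
ac·σ²_X = (-2)·5·19 = -190
bd·σ²_A = (-6)·(-4.26)·43 = 1099.08
(ad+bc)·Cov(X, A) = (-21.48)·(-16.3) = 350.124
Cov(T, W) = -190 + 1099.08 + 350.124 = 1259.204.

Cov(T, W) = 1259.204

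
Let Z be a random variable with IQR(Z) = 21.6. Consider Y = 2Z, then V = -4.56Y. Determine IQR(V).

IQR(V) = 196.992

IQR(Y) = |2|·21.6 = 43.2.
IQR(V) = |-4.56|·43.2 = 196.992.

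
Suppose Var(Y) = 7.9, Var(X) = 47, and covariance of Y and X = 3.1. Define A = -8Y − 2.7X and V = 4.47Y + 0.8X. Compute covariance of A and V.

By bilinearity, covariance of A and V = ac·Var(Y) + bd·Var(X) + (ad+bc)·covariance of Y and X, with a=-8, b=-2.7, c=4.47, d=0.8.
ac·Var(Y) = (-8)·4.47·7.9 = -282.504
bd·Var(X) = (-2.7)·0.8·47 = -101.52
(ad+bc)·covariance of Y and X = (-18.469)·3.1 = -57.2539
covariance of A and V = -282.504 + (-101.52) + (-57.2539) = -441.2779.

covariance of A and V = -441.2779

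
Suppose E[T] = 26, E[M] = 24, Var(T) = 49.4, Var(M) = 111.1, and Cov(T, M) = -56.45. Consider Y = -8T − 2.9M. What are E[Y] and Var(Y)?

E[Y] = (-8)·E[T] + (-2.9)·E[M] = (-8)·26 + (-2.9)·24 = -277.6.
Var(Y) = a²·Var(T) + b²·Var(M) + 2ab·Cov(T, M) with a = -8, b = -2.9.
= (-8)²·49.4 + (-2.9)²·111.1 + 2·(-8)·(-2.9)·(-56.45)
= 3161.6 + 934.351 + (-2619.28) = 1476.671.

E[Y] = -277.6, Var(Y) = 1476.671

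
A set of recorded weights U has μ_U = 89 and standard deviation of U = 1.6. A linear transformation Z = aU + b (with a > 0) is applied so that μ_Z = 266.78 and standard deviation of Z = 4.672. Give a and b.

standard deviation of Z = a·standard deviation of U (a > 0), so a = 4.672/1.6 = 2.92.
μ_Z = a·μ_U + b, so b = 266.78 − 2.92·89 = 6.9.

a = 2.92, b = 6.9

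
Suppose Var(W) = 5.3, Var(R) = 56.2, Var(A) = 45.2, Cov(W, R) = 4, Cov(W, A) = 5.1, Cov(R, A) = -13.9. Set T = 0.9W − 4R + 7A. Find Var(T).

Var(T) = 3932.153

Var(T) = a²·Var(W) + b²·Var(R) + c²·Var(A) + 2ab·Cov(W, R) + 2ac·Cov(W, A) + 2bc·Cov(R, A), with a = 0.9, b = -4, c = 7.
= 4.293 + 899.2 + 2214.8 + (-28.8) + 64.26 + 778.4
= 3932.153.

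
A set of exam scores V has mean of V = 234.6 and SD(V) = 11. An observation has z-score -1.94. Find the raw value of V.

V = mean of V + z·SD(V) = 234.6 + (-1.94)·11 = 213.26.

V = 213.26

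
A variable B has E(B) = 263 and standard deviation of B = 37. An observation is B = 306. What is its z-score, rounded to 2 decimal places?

z = (B − E(B)) / standard deviation of B = (306 − 263) / 37 ≈ 1.16.

z = 1.16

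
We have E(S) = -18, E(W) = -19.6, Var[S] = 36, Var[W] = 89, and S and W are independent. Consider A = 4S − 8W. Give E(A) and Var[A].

E(A) = 4·E(S) + (-8)·E(W) = 4·(-18) + (-8)·(-19.6) = 84.8.
Var[A] = a²·Var[S] + b²·Var[W] + 2ab·Cov(S, W) with a = 4, b = -8.
Independence gives Cov(S, W) = 0.
= 4²·36 + (-8)²·89 + 2·4·(-8)·0
= 576 + 5696 + 0 = 6272.

E(A) = 84.8, Var[A] = 6272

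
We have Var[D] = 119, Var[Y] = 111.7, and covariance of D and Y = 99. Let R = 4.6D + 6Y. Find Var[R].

Var[R] = a²·Var[D] + b²·Var[Y] + 2ab·covariance of D and Y with a = 4.6, b = 6.
= 4.6²·119 + 6²·111.7 + 2·4.6·6·99
= 2518.04 + 4021.2 + 5464.8 = 12004.04.

Var[R] = 12004.04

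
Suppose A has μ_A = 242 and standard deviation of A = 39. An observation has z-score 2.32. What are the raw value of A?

A = μ_A + z·standard deviation of A = 242 + 2.32·39 = 332.48.

A = 332.48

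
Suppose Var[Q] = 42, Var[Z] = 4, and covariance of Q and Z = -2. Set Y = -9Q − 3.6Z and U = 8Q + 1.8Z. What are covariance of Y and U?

By bilinearity, covariance of Y and U = ac·Var[Q] + bd·Var[Z] + (ad+bc)·covariance of Q and Z, with a=-9, b=-3.6, c=8, d=1.8.
ac·Var[Q] = (-9)·8·42 = -3024
bd·Var[Z] = (-3.6)·1.8·4 = -25.92
(ad+bc)·covariance of Q and Z = (-45)·(-2) = 90
covariance of Y and U = -3024 + (-25.92) + 90 = -2959.92.

covariance of Y and U = -2959.92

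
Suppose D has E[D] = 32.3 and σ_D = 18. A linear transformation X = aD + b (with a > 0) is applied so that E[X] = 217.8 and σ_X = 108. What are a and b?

σ_X = a·σ_D (a > 0), so a = 108/18 = 6.
E[X] = a·E[D] + b, so b = 217.8 − 6·32.3 = 24.

a = 6, b = 24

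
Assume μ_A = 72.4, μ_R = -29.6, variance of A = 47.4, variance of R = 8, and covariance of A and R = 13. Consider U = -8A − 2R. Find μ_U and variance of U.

μ_U = -520, variance of U = 3481.6

μ_U = (-8)·μ_A + (-2)·μ_R = (-8)·72.4 + (-2)·(-29.6) = -520.
variance of U = a²·variance of A + b²·variance of R + 2ab·covariance of A and R with a = -8, b = -2.
= (-8)²·47.4 + (-2)²·8 + 2·(-8)·(-2)·13
= 3033.6 + 32 + 416 = 3481.6.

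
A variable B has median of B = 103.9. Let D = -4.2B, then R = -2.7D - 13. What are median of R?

median of R = 1165.226

median of D = (-4.2)·103.9 = -436.38.
median of R = (-2.7)·(-436.38) + (-13) = 1165.226.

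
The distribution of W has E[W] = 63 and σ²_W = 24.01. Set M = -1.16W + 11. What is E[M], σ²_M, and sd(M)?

M = -1.16W + 11 is linear with a = -1.16, b = 11.
E[M] = a·E[W] + b = (-1.16)·63 + 11 = -62.08.
σ²_M = a²·σ²_W = (-1.16)²·24.01 = 32.307856 (the additive constant 11 does not affect variance).
sd(W) = √24.01 = 4.9.
sd(M) = |a|·sd(W) = |-1.16|·4.9 = 5.684.

E[M] = -62.08, σ²_M = 32.307856, sd(M) = 5.684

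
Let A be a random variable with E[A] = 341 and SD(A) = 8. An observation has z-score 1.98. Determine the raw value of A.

A = E[A] + z·SD(A) = 341 + 1.98·8 = 356.84.

A = 356.84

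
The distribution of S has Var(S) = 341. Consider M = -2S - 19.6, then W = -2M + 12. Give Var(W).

Var(M) = (-2)²·341 = 1364.
Var(W) = (-2)²·1364 = 5456.

Var(W) = 5456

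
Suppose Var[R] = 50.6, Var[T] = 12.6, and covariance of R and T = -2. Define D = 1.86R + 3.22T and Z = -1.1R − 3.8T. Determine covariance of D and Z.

covariance of D and Z = -236.4812

By bilinearity, covariance of D and Z = ac·Var[R] + bd·Var[T] + (ad+bc)·covariance of R and T, with a=1.86, b=3.22, c=-1.1, d=-3.8.
ac·Var[R] = 1.86·(-1.1)·50.6 = -103.5276
bd·Var[T] = 3.22·(-3.8)·12.6 = -154.1736
(ad+bc)·covariance of R and T = (-10.61)·(-2) = 21.22
covariance of D and Z = -103.5276 + (-154.1736) + 21.22 = -236.4812.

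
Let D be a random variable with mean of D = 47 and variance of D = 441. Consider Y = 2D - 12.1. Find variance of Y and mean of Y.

Y = 2D - 12.1 is linear with a = 2, b = -12.1.
variance of Y = a²·variance of D = 2²·441 = 1764 (the additive constant -12.1 does not affect variance).
mean of Y = a·mean of D + b = 2·47 + (-12.1) = 81.9.

variance of Y = 1764, mean of Y = 81.9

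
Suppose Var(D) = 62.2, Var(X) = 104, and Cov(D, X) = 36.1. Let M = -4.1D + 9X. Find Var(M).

Var(M) = 6805.402

Var(M) = a²·Var(D) + b²·Var(X) + 2ab·Cov(D, X) with a = -4.1, b = 9.
= (-4.1)²·62.2 + 9²·104 + 2·(-4.1)·9·36.1
= 1045.582 + 8424 + (-2664.18) = 6805.402.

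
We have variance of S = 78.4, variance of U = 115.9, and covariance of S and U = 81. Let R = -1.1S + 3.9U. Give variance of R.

variance of R = 1162.723

variance of R = a²·variance of S + b²·variance of U + 2ab·covariance of S and U with a = -1.1, b = 3.9.
= (-1.1)²·78.4 + 3.9²·115.9 + 2·(-1.1)·3.9·81
= 94.864 + 1762.839 + (-694.98) = 1162.723.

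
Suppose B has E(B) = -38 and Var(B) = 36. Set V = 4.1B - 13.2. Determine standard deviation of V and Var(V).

standard deviation of V = 24.6, Var(V) = 605.16

V = 4.1B - 13.2 is linear with a = 4.1, b = -13.2.
standard deviation of B = √36 = 6.
standard deviation of V = |a|·standard deviation of B = |4.1|·6 = 24.6.
Var(V) = a²·Var(B) = 4.1²·36 = 605.16 (the additive constant -13.2 does not affect variance).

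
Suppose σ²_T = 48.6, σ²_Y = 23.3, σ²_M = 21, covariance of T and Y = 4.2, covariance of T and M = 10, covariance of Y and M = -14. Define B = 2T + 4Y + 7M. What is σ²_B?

σ²_B = 1159.4

σ²_B = a²·σ²_T + b²·σ²_Y + c²·σ²_M + 2ab·covariance of T and Y + 2ac·covariance of T and M + 2bc·covariance of Y and M, with a = 2, b = 4, c = 7.
= 194.4 + 372.8 + 1029 + 67.2 + 280 + (-784)
= 1159.4.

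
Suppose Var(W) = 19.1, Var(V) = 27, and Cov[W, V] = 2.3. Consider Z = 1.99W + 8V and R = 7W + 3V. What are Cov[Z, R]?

Cov[Z, R] = 1056.594

By bilinearity, Cov[Z, R] = ac·Var(W) + bd·Var(V) + (ad+bc)·Cov[W, V], with a=1.99, b=8, c=7, d=3.
ac·Var(W) = 1.99·7·19.1 = 266.063
bd·Var(V) = 8·3·27 = 648
(ad+bc)·Cov[W, V] = (61.97)·2.3 = 142.531
Cov[Z, R] = 266.063 + 648 + 142.531 = 1056.594.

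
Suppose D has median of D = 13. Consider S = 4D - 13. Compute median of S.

A linear map preserves order up to sign, so median of S = a·median of D + b = 4·13 + (-13) = 39.

median of S = 39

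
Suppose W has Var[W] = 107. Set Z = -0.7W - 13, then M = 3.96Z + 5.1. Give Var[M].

Var[Z] = (-0.7)²·107 = 52.43.
Var[M] = 3.96²·52.43 = 822.186288.

Var[M] = 822.186288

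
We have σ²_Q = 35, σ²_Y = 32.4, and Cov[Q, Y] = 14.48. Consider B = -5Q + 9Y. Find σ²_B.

σ²_B = a²·σ²_Q + b²·σ²_Y + 2ab·Cov[Q, Y] with a = -5, b = 9.
= (-5)²·35 + 9²·32.4 + 2·(-5)·9·14.48
= 875 + 2624.4 + (-1303.2) = 2196.2.

σ²_B = 2196.2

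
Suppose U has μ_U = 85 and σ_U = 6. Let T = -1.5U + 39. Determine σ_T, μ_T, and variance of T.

σ_T = 9, μ_T = -88.5, variance of T = 81

T = -1.5U + 39 is linear with a = -1.5, b = 39.
σ_T = |a|·σ_U = |-1.5|·6 = 9.
μ_T = a·μ_U + b = (-1.5)·85 + 39 = -88.5.
variance of U = 6² = 36.
variance of T = a²·variance of U = (-1.5)²·36 = 81 (the additive constant 39 does not affect variance).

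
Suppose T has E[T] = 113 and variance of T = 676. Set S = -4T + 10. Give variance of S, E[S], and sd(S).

variance of S = 10816, E[S] = -442, sd(S) = 104

S = -4T + 10 is linear with a = -4, b = 10.
variance of S = a²·variance of T = (-4)²·676 = 10816 (the additive constant 10 does not affect variance).
E[S] = a·E[T] + b = (-4)·113 + 10 = -442.
sd(T) = √676 = 26.
sd(S) = |a|·sd(T) = |-4|·26 = 104.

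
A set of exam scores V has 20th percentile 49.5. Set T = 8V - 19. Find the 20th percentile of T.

20th percentile of T = 377

Since a = 8 > 0 the transformation is increasing, so the 20th percentile of T = a·(P_{20} of V) + b = 8·49.5 + (-19) = 377.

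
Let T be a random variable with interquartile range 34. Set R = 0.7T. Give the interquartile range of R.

Under R = aT + b, IQR(R) = |a|·IQR(T) = |0.7|·34 = 23.8 (shifts cancel; spread scales by |a|).

IQR(R) = 23.8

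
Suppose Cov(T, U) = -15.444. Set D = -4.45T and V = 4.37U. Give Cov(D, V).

Cov(D, V) = 300.331746

Cov(D, V) = a·c·Cov(T, U) = (-4.45)·4.37·(-15.444) = 300.331746. Additive constants drop out.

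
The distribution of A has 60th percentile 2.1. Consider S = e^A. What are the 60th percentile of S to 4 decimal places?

e^A is increasing, so P_{60}(S) = g(P_{60}(A)) ≈ 8.1662.

60th percentile of S = 8.1662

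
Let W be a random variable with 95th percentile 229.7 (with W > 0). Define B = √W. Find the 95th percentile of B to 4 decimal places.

√W is increasing, so P_{95}(B) = g(P_{95}(W)) ≈ 15.1559.

95th percentile of B = 15.1559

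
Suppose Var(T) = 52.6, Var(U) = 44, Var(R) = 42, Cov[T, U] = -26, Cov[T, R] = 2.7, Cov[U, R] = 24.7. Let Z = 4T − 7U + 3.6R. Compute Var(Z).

Var(Z) = 3830.8

Var(Z) = a²·Var(T) + b²·Var(U) + c²·Var(R) + 2ab·Cov[T, U] + 2ac·Cov[T, R] + 2bc·Cov[U, R], with a = 4, b = -7, c = 3.6.
= 841.6 + 2156 + 544.32 + 1456 + 77.76 + (-1244.88)
= 3830.8.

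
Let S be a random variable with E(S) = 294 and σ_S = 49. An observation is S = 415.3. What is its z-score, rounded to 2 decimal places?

z = 2.48

z = (S − E(S)) / σ_S = (415.3 − 294) / 49 ≈ 2.48.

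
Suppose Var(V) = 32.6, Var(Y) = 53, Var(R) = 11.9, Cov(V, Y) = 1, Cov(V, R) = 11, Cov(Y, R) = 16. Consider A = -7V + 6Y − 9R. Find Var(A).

Var(A) = a²·Var(V) + b²·Var(Y) + c²·Var(R) + 2ab·Cov(V, Y) + 2ac·Cov(V, R) + 2bc·Cov(Y, R), with a = -7, b = 6, c = -9.
= 1597.4 + 1908 + 963.9 + (-84) + 1386 + (-1728)
= 4043.3.

Var(A) = 4043.3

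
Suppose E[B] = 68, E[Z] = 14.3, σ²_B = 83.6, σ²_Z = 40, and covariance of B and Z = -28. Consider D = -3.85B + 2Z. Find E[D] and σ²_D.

E[D] = -233.2, σ²_D = 1830.361

E[D] = (-3.85)·E[B] + 2·E[Z] = (-3.85)·68 + 2·14.3 = -233.2.
σ²_D = a²·σ²_B + b²·σ²_Z + 2ab·covariance of B and Z with a = -3.85, b = 2.
= (-3.85)²·83.6 + 2²·40 + 2·(-3.85)·2·(-28)
= 1239.161 + 160 + 431.2 = 1830.361.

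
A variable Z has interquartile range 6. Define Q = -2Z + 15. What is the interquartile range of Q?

IQR(Q) = 12

Under Q = aZ + b, IQR(Q) = |a|·IQR(Z) = |-2|·6 = 12 (shifts cancel; spread scales by |a|).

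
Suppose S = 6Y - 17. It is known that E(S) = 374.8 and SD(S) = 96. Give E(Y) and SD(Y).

From S = 6Y - 17: E(S) = a·E(Y) + b, so E(Y) = (E(S) − b)/a = (374.8 − (-17))/6 = 65.3.
SD(S) = |a|·SD(Y), so SD(Y) = 96/|6| = 16.

E(Y) = 65.3, SD(Y) = 16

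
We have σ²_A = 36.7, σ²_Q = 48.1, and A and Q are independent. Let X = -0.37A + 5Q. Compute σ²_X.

σ²_X = a²·σ²_A + b²·σ²_Q + 2ab·Cov(A, Q) with a = -0.37, b = 5.
Independence gives Cov(A, Q) = 0.
= (-0.37)²·36.7 + 5²·48.1 + 2·(-0.37)·5·0
= 5.02423 + 1202.5 + 0 = 1207.52423.

σ²_X = 1207.52423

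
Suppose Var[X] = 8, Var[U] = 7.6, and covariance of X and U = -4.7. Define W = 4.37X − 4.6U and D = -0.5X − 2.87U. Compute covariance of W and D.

covariance of W and D = 130.99213

By bilinearity, covariance of W and D = ac·Var[X] + bd·Var[U] + (ad+bc)·covariance of X and U, with a=4.37, b=-4.6, c=-0.5, d=-2.87.
ac·Var[X] = 4.37·(-0.5)·8 = -17.48
bd·Var[U] = (-4.6)·(-2.87)·7.6 = 100.3352
(ad+bc)·covariance of X and U = (-10.2419)·(-4.7) = 48.13693
covariance of W and D = -17.48 + 100.3352 + 48.13693 = 130.99213.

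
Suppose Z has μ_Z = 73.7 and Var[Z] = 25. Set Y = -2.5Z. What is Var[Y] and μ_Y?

Y = -2.5Z is linear with a = -2.5, b = 0.
Var[Y] = a²·Var[Z] = (-2.5)²·25 = 156.25.
μ_Y = a·μ_Z + b = (-2.5)·73.7 = -184.25.

Var[Y] = 156.25, μ_Y = -184.25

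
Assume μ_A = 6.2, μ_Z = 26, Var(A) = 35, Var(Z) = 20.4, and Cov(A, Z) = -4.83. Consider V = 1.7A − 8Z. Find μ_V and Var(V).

μ_V = -197.46, Var(V) = 1538.126

μ_V = 1.7·μ_A + (-8)·μ_Z = 1.7·6.2 + (-8)·26 = -197.46.
Var(V) = a²·Var(A) + b²·Var(Z) + 2ab·Cov(A, Z) with a = 1.7, b = -8.
= 1.7²·35 + (-8)²·20.4 + 2·1.7·(-8)·(-4.83)
= 101.15 + 1305.6 + 131.376 = 1538.126.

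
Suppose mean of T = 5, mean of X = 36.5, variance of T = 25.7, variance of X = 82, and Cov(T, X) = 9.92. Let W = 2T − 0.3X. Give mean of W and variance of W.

mean of W = 2·mean of T + (-0.3)·mean of X = 2·5 + (-0.3)·36.5 = -0.95.
variance of W = a²·variance of T + b²·variance of X + 2ab·Cov(T, X) with a = 2, b = -0.3.
= 2²·25.7 + (-0.3)²·82 + 2·2·(-0.3)·9.92
= 102.8 + 7.38 + (-11.904) = 98.276.

mean of W = -0.95, variance of W = 98.276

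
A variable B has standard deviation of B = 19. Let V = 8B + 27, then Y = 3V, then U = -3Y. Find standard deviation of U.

standard deviation of V = |8|·19 = 152.
standard deviation of Y = |3|·152 = 456.
standard deviation of U = |-3|·456 = 1368.

standard deviation of U = 1368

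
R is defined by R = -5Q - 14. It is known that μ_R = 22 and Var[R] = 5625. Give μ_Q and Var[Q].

μ_Q = -7.2, Var[Q] = 225

From R = -5Q - 14: μ_R = a·μ_Q + b, so μ_Q = (μ_R − b)/a = (22 − (-14))/(-5) = -7.2.
Var[R] = a²·Var[Q], so Var[Q] = 5625/(-5)² = 225.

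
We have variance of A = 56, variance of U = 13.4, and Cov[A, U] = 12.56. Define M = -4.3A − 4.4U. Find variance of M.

variance of M = a²·variance of A + b²·variance of U + 2ab·Cov[A, U] with a = -4.3, b = -4.4.
= (-4.3)²·56 + (-4.4)²·13.4 + 2·(-4.3)·(-4.4)·12.56
= 1035.44 + 259.424 + 475.2704 = 1770.1344.

variance of M = 1770.1344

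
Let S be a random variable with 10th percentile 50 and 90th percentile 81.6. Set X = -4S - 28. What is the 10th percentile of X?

Since a = -4 < 0 the transformation is decreasing, reversing order: the 10th percentile of X corresponds to the 90th percentile of S.
So P_{10}(X) = a·P_{90}(S) + b = (-4)·81.6 + (-28) = -354.4.

10th percentile of X = -354.4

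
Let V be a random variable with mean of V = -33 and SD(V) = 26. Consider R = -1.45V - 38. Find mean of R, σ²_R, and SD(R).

R = -1.45V - 38 is linear with a = -1.45, b = -38.
mean of R = a·mean of V + b = (-1.45)·(-33) + (-38) = 9.85.
σ²_V = 26² = 676.
σ²_R = a²·σ²_V = (-1.45)²·676 = 1421.29 (the additive constant -38 does not affect variance).
SD(R) = |a|·SD(V) = |-1.45|·26 = 37.7.

mean of R = 9.85, σ²_R = 1421.29, SD(R) = 37.7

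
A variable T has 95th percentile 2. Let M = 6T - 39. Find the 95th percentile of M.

95th percentile of M = -27

Since a = 6 > 0 the transformation is increasing, so the 95th percentile of M = a·(P_{95} of T) + b = 6·2 + (-39) = -27.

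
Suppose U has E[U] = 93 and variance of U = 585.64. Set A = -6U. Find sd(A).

A = -6U is linear with a = -6, b = 0.
sd(U) = √585.64 = 24.2.
sd(A) = |a|·sd(U) = |-6|·24.2 = 145.2.

sd(A) = 145.2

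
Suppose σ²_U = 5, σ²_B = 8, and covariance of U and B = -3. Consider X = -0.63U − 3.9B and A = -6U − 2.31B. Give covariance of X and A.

By bilinearity, covariance of X and A = ac·σ²_U + bd·σ²_B + (ad+bc)·covariance of U and B, with a=-0.63, b=-3.9, c=-6, d=-2.31.
ac·σ²_U = (-0.63)·(-6)·5 = 18.9
bd·σ²_B = (-3.9)·(-2.31)·8 = 72.072
(ad+bc)·covariance of U and B = (24.8553)·(-3) = -74.5659
covariance of X and A = 18.9 + 72.072 + (-74.5659) = 16.4061.

covariance of X and A = 16.4061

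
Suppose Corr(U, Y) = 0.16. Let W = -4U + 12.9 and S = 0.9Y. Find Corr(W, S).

Corr(W, S) = -0.16

Linear rescalings preserve |correlation|; the slopes -4 and 0.9 have opposite signs, so the correlation flips sign: Corr(W, S) = −Corr(U, Y) = -0.16.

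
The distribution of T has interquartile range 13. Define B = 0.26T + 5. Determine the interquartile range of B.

IQR(B) = 3.38

Under B = aT + b, IQR(B) = |a|·IQR(T) = |0.26|·13 = 3.38 (shifts cancel; spread scales by |a|).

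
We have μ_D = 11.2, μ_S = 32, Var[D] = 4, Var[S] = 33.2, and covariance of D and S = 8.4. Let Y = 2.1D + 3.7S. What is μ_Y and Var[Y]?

μ_Y = 141.92, Var[Y] = 602.684

μ_Y = 2.1·μ_D + 3.7·μ_S = 2.1·11.2 + 3.7·32 = 141.92.
Var[Y] = a²·Var[D] + b²·Var[S] + 2ab·covariance of D and S with a = 2.1, b = 3.7.
= 2.1²·4 + 3.7²·33.2 + 2·2.1·3.7·8.4
= 17.64 + 454.508 + 130.536 = 602.684.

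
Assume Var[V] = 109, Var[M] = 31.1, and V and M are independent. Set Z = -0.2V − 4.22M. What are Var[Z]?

Var[Z] = 558.20124

Var[Z] = a²·Var[V] + b²·Var[M] + 2ab·Cov[V, M] with a = -0.2, b = -4.22.
Independence gives Cov[V, M] = 0.
= (-0.2)²·109 + (-4.22)²·31.1 + 2·(-0.2)·(-4.22)·0
= 4.36 + 553.84124 + 0 = 558.20124.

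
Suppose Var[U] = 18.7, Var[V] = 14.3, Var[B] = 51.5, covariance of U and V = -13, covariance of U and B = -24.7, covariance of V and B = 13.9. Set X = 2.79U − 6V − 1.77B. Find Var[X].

Var[X] = 1796.13504

Var[X] = a²·Var[U] + b²·Var[V] + c²·Var[B] + 2ab·covariance of U and V + 2ac·covariance of U and B + 2bc·covariance of V and B, with a = 2.79, b = -6, c = -1.77.
= 145.56267 + 514.8 + 161.34435 + 435.24 + 243.95202 + 295.236
= 1796.13504.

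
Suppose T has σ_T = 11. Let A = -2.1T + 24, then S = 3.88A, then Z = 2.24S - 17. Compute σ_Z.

σ_A = |-2.1|·11 = 23.1.
σ_S = |3.88|·23.1 = 89.628.
σ_Z = |2.24|·89.628 = 200.76672.

σ_Z = 200.76672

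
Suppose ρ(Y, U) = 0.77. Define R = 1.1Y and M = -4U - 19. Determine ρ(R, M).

Linear rescalings preserve |correlation|; the slopes 1.1 and -4 have opposite signs, so the correlation flips sign: ρ(R, M) = −ρ(Y, U) = -0.77.

ρ(R, M) = -0.77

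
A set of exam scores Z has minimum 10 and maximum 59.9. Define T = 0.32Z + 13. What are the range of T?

Range of Z = 59.9 − 10 = 49.9.
Range(T) = |a|·Range(Z) = |0.32|·49.9 = 15.968.

Range(T) = 15.968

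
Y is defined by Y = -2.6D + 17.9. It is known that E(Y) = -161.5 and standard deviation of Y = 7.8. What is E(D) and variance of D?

From Y = -2.6D + 17.9: E(Y) = a·E(D) + b, so E(D) = (E(Y) − b)/a = (-161.5 − 17.9)/(-2.6) = 69.
variance of Y = 7.8² = 60.84.
variance of Y = a²·variance of D, so variance of D = 60.84/(-2.6)² = 9.

E(D) = 69, variance of D = 9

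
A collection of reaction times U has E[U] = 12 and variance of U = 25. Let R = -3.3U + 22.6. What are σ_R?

R = -3.3U + 22.6 is linear with a = -3.3, b = 22.6.
σ_U = √25 = 5.
σ_R = |a|·σ_U = |-3.3|·5 = 16.5.

σ_R = 16.5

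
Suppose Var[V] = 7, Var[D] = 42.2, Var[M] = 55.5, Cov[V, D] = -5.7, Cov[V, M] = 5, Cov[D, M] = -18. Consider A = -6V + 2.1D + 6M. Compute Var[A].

Var[A] = a²·Var[V] + b²·Var[D] + c²·Var[M] + 2ab·Cov[V, D] + 2ac·Cov[V, M] + 2bc·Cov[D, M], with a = -6, b = 2.1, c = 6.
= 252 + 186.102 + 1998 + 143.64 + (-360) + (-453.6)
= 1766.142.

Var[A] = 1766.142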